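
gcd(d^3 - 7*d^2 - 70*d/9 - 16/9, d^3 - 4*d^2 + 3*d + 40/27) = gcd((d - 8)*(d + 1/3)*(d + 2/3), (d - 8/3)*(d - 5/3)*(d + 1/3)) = d + 1/3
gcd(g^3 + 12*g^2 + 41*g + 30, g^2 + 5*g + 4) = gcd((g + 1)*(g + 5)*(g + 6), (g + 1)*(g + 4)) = g + 1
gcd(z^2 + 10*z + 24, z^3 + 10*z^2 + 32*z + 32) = z + 4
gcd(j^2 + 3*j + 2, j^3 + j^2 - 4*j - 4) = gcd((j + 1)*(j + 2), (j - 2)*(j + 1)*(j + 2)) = j^2 + 3*j + 2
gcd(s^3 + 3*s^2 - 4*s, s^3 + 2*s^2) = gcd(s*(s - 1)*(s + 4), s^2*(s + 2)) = s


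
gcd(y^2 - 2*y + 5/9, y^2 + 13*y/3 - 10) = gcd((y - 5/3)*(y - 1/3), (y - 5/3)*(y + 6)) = y - 5/3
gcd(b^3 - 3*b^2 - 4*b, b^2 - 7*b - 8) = b + 1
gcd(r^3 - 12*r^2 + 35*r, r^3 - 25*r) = r^2 - 5*r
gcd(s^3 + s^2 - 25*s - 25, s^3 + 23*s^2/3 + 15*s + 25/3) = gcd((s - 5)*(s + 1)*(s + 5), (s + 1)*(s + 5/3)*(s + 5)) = s^2 + 6*s + 5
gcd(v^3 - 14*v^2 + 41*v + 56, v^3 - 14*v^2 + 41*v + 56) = v^3 - 14*v^2 + 41*v + 56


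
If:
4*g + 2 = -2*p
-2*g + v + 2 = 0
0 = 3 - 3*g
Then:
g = 1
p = -3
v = 0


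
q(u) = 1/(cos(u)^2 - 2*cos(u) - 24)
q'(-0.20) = 0.00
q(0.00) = -0.04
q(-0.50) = -0.04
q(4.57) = -0.04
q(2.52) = -0.05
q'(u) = (2*sin(u)*cos(u) - 2*sin(u))/(cos(u)^2 - 2*cos(u) - 24)^2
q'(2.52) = -0.00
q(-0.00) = -0.04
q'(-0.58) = 0.00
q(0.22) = -0.04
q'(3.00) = 0.00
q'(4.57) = 0.00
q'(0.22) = -0.00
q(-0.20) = -0.04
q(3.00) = -0.05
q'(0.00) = 0.00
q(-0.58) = -0.04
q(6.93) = -0.04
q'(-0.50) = 0.00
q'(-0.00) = 0.00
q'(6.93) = -0.00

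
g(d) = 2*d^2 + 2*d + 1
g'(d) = 4*d + 2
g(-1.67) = 3.24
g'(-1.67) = -4.68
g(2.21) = 15.19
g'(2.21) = 10.84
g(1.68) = 10.00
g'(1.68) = 8.72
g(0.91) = 4.48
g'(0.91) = 5.64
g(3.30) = 29.38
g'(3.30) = 15.20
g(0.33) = 1.88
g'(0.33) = 3.32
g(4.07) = 42.27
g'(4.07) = 18.28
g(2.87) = 23.21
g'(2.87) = 13.48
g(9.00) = 181.00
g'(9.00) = 38.00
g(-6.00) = 61.00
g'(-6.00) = -22.00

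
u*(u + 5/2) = u^2 + 5*u/2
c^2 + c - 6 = (c - 2)*(c + 3)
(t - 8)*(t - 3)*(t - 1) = t^3 - 12*t^2 + 35*t - 24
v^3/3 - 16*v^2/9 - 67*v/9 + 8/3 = (v/3 + 1)*(v - 8)*(v - 1/3)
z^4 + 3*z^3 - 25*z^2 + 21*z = z*(z - 3)*(z - 1)*(z + 7)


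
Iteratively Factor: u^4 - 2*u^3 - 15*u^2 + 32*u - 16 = (u + 4)*(u^3 - 6*u^2 + 9*u - 4) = (u - 4)*(u + 4)*(u^2 - 2*u + 1) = (u - 4)*(u - 1)*(u + 4)*(u - 1)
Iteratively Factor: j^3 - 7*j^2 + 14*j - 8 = (j - 4)*(j^2 - 3*j + 2) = (j - 4)*(j - 1)*(j - 2)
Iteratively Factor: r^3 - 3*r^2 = (r)*(r^2 - 3*r) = r*(r - 3)*(r)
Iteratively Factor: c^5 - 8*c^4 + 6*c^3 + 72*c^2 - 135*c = (c + 3)*(c^4 - 11*c^3 + 39*c^2 - 45*c) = (c - 5)*(c + 3)*(c^3 - 6*c^2 + 9*c) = (c - 5)*(c - 3)*(c + 3)*(c^2 - 3*c) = (c - 5)*(c - 3)^2*(c + 3)*(c)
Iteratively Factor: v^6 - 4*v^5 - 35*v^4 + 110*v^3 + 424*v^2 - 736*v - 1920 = (v + 4)*(v^5 - 8*v^4 - 3*v^3 + 122*v^2 - 64*v - 480) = (v - 4)*(v + 4)*(v^4 - 4*v^3 - 19*v^2 + 46*v + 120) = (v - 4)^2*(v + 4)*(v^3 - 19*v - 30) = (v - 4)^2*(v + 3)*(v + 4)*(v^2 - 3*v - 10) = (v - 5)*(v - 4)^2*(v + 3)*(v + 4)*(v + 2)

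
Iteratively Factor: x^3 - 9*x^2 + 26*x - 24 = (x - 3)*(x^2 - 6*x + 8) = (x - 4)*(x - 3)*(x - 2)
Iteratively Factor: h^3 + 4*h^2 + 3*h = (h + 1)*(h^2 + 3*h) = h*(h + 1)*(h + 3)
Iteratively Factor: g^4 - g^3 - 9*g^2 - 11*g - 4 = (g + 1)*(g^3 - 2*g^2 - 7*g - 4) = (g - 4)*(g + 1)*(g^2 + 2*g + 1) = (g - 4)*(g + 1)^2*(g + 1)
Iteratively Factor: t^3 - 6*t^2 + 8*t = (t)*(t^2 - 6*t + 8) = t*(t - 4)*(t - 2)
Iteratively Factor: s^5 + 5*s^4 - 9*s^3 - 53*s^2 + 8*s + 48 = (s - 1)*(s^4 + 6*s^3 - 3*s^2 - 56*s - 48) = (s - 1)*(s + 1)*(s^3 + 5*s^2 - 8*s - 48) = (s - 3)*(s - 1)*(s + 1)*(s^2 + 8*s + 16) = (s - 3)*(s - 1)*(s + 1)*(s + 4)*(s + 4)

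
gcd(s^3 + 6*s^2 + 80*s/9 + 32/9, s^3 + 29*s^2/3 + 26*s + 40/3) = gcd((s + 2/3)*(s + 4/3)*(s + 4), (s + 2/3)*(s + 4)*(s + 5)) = s^2 + 14*s/3 + 8/3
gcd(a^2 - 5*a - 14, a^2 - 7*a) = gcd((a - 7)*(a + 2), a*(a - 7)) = a - 7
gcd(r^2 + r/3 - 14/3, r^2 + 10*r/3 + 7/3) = r + 7/3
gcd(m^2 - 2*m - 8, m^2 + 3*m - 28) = m - 4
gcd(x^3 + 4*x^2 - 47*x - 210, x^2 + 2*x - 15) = x + 5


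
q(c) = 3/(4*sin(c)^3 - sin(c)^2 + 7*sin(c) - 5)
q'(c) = 3*(-12*sin(c)^2*cos(c) + 2*sin(c)*cos(c) - 7*cos(c))/(4*sin(c)^3 - sin(c)^2 + 7*sin(c) - 5)^2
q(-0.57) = -0.31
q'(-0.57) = -0.31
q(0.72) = 9.16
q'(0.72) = -228.94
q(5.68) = -0.30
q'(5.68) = -0.30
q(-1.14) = -0.20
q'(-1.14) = -0.10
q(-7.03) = -0.26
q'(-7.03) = -0.23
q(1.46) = 0.61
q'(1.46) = -0.23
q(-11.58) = 1.22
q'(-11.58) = -3.73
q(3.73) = -0.30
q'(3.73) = 0.30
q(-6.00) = -0.99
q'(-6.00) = -2.31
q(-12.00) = -3.28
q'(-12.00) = -28.43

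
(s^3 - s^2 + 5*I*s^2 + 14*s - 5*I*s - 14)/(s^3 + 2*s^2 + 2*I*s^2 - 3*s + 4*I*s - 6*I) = (s^2 + 5*I*s + 14)/(s^2 + s*(3 + 2*I) + 6*I)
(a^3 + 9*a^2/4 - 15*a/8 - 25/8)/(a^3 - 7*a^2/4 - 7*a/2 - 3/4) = (8*a^2 + 10*a - 25)/(2*(4*a^2 - 11*a - 3))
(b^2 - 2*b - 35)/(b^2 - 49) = (b + 5)/(b + 7)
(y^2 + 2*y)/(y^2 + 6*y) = (y + 2)/(y + 6)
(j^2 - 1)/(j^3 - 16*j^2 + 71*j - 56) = (j + 1)/(j^2 - 15*j + 56)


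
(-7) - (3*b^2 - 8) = 1 - 3*b^2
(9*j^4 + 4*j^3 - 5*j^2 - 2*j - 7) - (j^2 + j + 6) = 9*j^4 + 4*j^3 - 6*j^2 - 3*j - 13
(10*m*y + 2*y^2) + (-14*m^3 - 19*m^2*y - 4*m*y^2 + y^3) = -14*m^3 - 19*m^2*y - 4*m*y^2 + 10*m*y + y^3 + 2*y^2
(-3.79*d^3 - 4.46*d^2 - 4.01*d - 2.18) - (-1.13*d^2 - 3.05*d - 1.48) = -3.79*d^3 - 3.33*d^2 - 0.96*d - 0.7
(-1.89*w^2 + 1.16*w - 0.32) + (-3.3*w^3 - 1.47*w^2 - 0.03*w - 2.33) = -3.3*w^3 - 3.36*w^2 + 1.13*w - 2.65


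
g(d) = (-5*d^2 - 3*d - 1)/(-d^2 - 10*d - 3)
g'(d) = (-10*d - 3)/(-d^2 - 10*d - 3) + (2*d + 10)*(-5*d^2 - 3*d - 1)/(-d^2 - 10*d - 3)^2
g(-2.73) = -1.79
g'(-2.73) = 0.96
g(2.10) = 1.03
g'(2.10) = 0.33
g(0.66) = 0.51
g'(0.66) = 0.38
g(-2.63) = -1.69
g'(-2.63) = 0.93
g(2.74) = 1.23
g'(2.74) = 0.30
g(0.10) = 0.34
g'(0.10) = 0.14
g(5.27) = 1.86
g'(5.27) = 0.21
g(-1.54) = -0.82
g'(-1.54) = 0.67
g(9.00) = 2.49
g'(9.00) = 0.13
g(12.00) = 2.84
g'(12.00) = 0.10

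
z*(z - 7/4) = z^2 - 7*z/4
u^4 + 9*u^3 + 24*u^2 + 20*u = u*(u + 2)^2*(u + 5)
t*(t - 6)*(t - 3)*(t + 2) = t^4 - 7*t^3 + 36*t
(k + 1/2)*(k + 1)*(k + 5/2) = k^3 + 4*k^2 + 17*k/4 + 5/4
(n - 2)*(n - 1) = n^2 - 3*n + 2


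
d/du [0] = 0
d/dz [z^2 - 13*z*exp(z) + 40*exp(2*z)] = -13*z*exp(z) + 2*z + 80*exp(2*z) - 13*exp(z)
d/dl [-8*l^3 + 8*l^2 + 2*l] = -24*l^2 + 16*l + 2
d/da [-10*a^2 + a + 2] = 1 - 20*a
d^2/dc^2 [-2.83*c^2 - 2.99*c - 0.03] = -5.66000000000000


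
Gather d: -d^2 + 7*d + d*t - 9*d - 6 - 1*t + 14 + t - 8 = -d^2 + d*(t - 2)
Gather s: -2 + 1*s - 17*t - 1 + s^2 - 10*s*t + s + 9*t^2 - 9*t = s^2 + s*(2 - 10*t) + 9*t^2 - 26*t - 3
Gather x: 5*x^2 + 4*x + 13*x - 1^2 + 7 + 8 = 5*x^2 + 17*x + 14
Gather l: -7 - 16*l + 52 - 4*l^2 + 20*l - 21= -4*l^2 + 4*l + 24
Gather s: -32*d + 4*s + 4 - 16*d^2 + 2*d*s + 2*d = -16*d^2 - 30*d + s*(2*d + 4) + 4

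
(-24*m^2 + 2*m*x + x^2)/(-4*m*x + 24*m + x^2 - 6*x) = (6*m + x)/(x - 6)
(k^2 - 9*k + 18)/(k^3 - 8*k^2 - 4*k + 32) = (k^2 - 9*k + 18)/(k^3 - 8*k^2 - 4*k + 32)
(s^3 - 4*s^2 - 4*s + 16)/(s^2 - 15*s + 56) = (s^3 - 4*s^2 - 4*s + 16)/(s^2 - 15*s + 56)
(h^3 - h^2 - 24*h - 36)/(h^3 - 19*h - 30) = (h - 6)/(h - 5)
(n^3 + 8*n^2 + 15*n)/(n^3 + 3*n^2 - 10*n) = (n + 3)/(n - 2)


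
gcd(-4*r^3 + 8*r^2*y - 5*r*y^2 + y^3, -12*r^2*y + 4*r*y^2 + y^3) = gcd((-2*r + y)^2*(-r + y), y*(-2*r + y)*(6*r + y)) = -2*r + y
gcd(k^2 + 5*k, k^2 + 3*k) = k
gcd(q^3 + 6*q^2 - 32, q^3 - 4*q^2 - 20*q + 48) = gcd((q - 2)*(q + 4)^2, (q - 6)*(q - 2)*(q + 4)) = q^2 + 2*q - 8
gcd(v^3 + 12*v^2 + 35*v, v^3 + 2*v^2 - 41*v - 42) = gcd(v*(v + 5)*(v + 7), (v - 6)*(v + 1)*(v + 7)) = v + 7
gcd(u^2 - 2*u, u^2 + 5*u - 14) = u - 2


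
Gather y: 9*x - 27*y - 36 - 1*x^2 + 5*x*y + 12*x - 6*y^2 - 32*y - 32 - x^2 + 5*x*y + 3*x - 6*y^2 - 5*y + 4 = -2*x^2 + 24*x - 12*y^2 + y*(10*x - 64) - 64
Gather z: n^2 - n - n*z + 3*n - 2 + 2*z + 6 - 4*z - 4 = n^2 + 2*n + z*(-n - 2)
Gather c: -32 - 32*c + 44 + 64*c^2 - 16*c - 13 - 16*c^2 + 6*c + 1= 48*c^2 - 42*c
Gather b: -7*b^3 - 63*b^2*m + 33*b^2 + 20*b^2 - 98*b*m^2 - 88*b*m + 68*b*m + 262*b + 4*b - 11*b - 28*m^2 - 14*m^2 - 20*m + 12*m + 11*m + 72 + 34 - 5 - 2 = -7*b^3 + b^2*(53 - 63*m) + b*(-98*m^2 - 20*m + 255) - 42*m^2 + 3*m + 99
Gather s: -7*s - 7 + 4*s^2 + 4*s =4*s^2 - 3*s - 7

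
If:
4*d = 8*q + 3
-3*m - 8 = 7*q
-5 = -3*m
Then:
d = -83/28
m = 5/3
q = -13/7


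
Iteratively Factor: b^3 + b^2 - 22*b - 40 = (b + 2)*(b^2 - b - 20) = (b - 5)*(b + 2)*(b + 4)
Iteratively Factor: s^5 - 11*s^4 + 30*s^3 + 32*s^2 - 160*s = (s - 4)*(s^4 - 7*s^3 + 2*s^2 + 40*s) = (s - 4)*(s + 2)*(s^3 - 9*s^2 + 20*s) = s*(s - 4)*(s + 2)*(s^2 - 9*s + 20) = s*(s - 4)^2*(s + 2)*(s - 5)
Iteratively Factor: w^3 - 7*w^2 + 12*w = (w - 4)*(w^2 - 3*w) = w*(w - 4)*(w - 3)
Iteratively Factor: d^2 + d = (d + 1)*(d)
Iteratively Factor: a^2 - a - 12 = (a - 4)*(a + 3)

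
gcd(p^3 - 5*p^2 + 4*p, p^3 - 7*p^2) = p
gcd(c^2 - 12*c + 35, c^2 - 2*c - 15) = c - 5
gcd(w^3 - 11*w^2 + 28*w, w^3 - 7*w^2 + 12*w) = w^2 - 4*w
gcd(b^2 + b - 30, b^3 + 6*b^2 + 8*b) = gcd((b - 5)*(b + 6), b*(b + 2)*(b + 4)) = 1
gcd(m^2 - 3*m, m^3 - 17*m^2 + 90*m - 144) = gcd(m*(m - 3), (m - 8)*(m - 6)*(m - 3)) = m - 3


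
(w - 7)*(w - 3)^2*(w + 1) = w^4 - 12*w^3 + 38*w^2 - 12*w - 63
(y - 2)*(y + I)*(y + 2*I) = y^3 - 2*y^2 + 3*I*y^2 - 2*y - 6*I*y + 4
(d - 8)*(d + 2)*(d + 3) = d^3 - 3*d^2 - 34*d - 48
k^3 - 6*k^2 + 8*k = k*(k - 4)*(k - 2)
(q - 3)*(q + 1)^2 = q^3 - q^2 - 5*q - 3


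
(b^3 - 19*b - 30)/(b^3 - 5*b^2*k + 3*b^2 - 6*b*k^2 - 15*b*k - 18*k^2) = (b^2 - 3*b - 10)/(b^2 - 5*b*k - 6*k^2)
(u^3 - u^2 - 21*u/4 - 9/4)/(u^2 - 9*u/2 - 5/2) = (2*u^2 - 3*u - 9)/(2*(u - 5))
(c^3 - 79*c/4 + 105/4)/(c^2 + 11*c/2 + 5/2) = (4*c^2 - 20*c + 21)/(2*(2*c + 1))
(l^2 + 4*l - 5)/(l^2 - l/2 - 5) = 2*(-l^2 - 4*l + 5)/(-2*l^2 + l + 10)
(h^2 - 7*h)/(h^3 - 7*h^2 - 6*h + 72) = h*(h - 7)/(h^3 - 7*h^2 - 6*h + 72)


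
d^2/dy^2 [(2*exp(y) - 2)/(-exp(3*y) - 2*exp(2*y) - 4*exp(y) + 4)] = (-8*exp(5*y) + 6*exp(4*y) + 68*exp(3*y) - 40*exp(2*y) + 24*exp(y) + 64)*exp(2*y)/(exp(9*y) + 6*exp(8*y) + 24*exp(7*y) + 44*exp(6*y) + 48*exp(5*y) - 48*exp(4*y) - 80*exp(3*y) - 96*exp(2*y) + 192*exp(y) - 64)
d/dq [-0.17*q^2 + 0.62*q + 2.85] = 0.62 - 0.34*q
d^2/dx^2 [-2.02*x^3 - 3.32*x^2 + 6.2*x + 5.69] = -12.12*x - 6.64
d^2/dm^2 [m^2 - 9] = 2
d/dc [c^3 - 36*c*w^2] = 3*c^2 - 36*w^2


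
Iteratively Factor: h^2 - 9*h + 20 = (h - 5)*(h - 4)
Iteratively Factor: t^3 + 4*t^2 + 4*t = (t)*(t^2 + 4*t + 4) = t*(t + 2)*(t + 2)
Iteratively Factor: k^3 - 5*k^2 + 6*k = (k)*(k^2 - 5*k + 6) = k*(k - 2)*(k - 3)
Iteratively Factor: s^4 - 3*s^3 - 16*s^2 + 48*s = (s - 4)*(s^3 + s^2 - 12*s) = s*(s - 4)*(s^2 + s - 12) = s*(s - 4)*(s - 3)*(s + 4)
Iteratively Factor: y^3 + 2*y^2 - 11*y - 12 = (y + 1)*(y^2 + y - 12) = (y + 1)*(y + 4)*(y - 3)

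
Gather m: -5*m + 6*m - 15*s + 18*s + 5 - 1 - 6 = m + 3*s - 2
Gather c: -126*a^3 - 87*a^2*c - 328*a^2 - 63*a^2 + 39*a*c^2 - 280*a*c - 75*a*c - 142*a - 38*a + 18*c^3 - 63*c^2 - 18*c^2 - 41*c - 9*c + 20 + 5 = -126*a^3 - 391*a^2 - 180*a + 18*c^3 + c^2*(39*a - 81) + c*(-87*a^2 - 355*a - 50) + 25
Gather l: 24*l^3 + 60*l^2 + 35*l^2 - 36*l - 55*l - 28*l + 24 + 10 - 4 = 24*l^3 + 95*l^2 - 119*l + 30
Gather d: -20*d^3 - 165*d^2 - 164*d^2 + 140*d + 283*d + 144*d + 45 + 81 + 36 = -20*d^3 - 329*d^2 + 567*d + 162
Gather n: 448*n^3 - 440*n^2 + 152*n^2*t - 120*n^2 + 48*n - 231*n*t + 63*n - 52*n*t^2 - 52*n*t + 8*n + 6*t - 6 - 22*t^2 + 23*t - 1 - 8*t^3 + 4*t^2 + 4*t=448*n^3 + n^2*(152*t - 560) + n*(-52*t^2 - 283*t + 119) - 8*t^3 - 18*t^2 + 33*t - 7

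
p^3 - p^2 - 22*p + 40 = (p - 4)*(p - 2)*(p + 5)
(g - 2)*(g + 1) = g^2 - g - 2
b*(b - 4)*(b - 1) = b^3 - 5*b^2 + 4*b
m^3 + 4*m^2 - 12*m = m*(m - 2)*(m + 6)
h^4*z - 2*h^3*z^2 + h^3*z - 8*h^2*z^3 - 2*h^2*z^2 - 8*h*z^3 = h*(h - 4*z)*(h + 2*z)*(h*z + z)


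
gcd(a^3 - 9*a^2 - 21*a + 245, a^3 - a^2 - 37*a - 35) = a^2 - 2*a - 35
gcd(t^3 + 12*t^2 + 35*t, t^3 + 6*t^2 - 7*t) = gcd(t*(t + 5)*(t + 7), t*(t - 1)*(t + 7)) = t^2 + 7*t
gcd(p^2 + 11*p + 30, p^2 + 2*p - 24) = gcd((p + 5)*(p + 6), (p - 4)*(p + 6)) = p + 6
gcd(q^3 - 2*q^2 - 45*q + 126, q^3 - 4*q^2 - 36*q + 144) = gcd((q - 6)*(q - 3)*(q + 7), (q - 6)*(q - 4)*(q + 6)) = q - 6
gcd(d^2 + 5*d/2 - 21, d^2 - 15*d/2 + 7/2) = 1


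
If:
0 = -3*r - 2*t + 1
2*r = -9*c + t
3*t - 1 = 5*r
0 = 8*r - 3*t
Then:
No Solution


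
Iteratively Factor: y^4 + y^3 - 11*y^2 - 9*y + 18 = (y + 3)*(y^3 - 2*y^2 - 5*y + 6) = (y + 2)*(y + 3)*(y^2 - 4*y + 3) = (y - 1)*(y + 2)*(y + 3)*(y - 3)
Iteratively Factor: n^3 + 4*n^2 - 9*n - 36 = (n + 3)*(n^2 + n - 12) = (n + 3)*(n + 4)*(n - 3)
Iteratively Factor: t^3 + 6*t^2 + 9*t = (t + 3)*(t^2 + 3*t) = t*(t + 3)*(t + 3)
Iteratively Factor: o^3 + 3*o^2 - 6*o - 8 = (o + 4)*(o^2 - o - 2) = (o - 2)*(o + 4)*(o + 1)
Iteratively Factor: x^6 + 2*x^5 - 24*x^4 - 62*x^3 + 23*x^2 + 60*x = (x + 3)*(x^5 - x^4 - 21*x^3 + x^2 + 20*x) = (x - 5)*(x + 3)*(x^4 + 4*x^3 - x^2 - 4*x) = x*(x - 5)*(x + 3)*(x^3 + 4*x^2 - x - 4) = x*(x - 5)*(x + 3)*(x + 4)*(x^2 - 1) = x*(x - 5)*(x + 1)*(x + 3)*(x + 4)*(x - 1)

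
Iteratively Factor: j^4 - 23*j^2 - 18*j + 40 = (j + 4)*(j^3 - 4*j^2 - 7*j + 10) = (j + 2)*(j + 4)*(j^2 - 6*j + 5) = (j - 1)*(j + 2)*(j + 4)*(j - 5)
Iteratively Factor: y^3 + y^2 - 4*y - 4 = (y + 2)*(y^2 - y - 2) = (y - 2)*(y + 2)*(y + 1)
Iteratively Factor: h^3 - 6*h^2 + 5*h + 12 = (h + 1)*(h^2 - 7*h + 12) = (h - 3)*(h + 1)*(h - 4)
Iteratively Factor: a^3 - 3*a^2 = (a)*(a^2 - 3*a) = a*(a - 3)*(a)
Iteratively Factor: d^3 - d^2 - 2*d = (d)*(d^2 - d - 2) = d*(d - 2)*(d + 1)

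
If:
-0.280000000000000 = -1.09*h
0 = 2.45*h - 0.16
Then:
No Solution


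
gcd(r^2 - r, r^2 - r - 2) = 1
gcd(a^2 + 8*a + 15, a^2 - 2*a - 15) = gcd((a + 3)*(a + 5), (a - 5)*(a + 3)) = a + 3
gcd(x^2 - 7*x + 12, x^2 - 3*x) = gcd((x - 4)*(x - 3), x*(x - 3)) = x - 3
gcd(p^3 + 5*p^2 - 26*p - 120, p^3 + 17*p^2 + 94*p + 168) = p^2 + 10*p + 24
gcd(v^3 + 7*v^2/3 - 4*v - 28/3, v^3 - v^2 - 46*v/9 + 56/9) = v^2 + v/3 - 14/3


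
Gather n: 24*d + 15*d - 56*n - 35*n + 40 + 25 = 39*d - 91*n + 65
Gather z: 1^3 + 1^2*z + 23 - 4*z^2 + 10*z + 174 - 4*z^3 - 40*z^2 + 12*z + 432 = -4*z^3 - 44*z^2 + 23*z + 630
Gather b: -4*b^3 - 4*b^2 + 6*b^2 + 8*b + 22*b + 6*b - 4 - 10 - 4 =-4*b^3 + 2*b^2 + 36*b - 18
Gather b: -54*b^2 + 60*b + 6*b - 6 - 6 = -54*b^2 + 66*b - 12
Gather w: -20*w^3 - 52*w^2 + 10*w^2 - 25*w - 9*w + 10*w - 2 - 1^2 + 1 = -20*w^3 - 42*w^2 - 24*w - 2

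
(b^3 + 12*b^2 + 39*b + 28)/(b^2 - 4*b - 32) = (b^2 + 8*b + 7)/(b - 8)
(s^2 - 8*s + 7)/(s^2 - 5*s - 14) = (s - 1)/(s + 2)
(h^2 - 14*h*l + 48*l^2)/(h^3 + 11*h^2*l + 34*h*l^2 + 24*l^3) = (h^2 - 14*h*l + 48*l^2)/(h^3 + 11*h^2*l + 34*h*l^2 + 24*l^3)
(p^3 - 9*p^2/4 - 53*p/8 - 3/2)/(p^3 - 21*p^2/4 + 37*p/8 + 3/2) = (2*p + 3)/(2*p - 3)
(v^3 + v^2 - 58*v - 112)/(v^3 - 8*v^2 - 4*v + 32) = (v + 7)/(v - 2)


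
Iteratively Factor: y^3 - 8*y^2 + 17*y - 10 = (y - 1)*(y^2 - 7*y + 10) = (y - 2)*(y - 1)*(y - 5)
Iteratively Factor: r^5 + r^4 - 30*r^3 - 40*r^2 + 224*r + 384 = (r - 4)*(r^4 + 5*r^3 - 10*r^2 - 80*r - 96) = (r - 4)^2*(r^3 + 9*r^2 + 26*r + 24) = (r - 4)^2*(r + 2)*(r^2 + 7*r + 12) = (r - 4)^2*(r + 2)*(r + 3)*(r + 4)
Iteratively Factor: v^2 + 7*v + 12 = (v + 3)*(v + 4)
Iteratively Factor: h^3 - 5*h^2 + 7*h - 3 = (h - 3)*(h^2 - 2*h + 1) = (h - 3)*(h - 1)*(h - 1)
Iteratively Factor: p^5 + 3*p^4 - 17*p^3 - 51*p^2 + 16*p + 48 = (p + 4)*(p^4 - p^3 - 13*p^2 + p + 12) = (p + 1)*(p + 4)*(p^3 - 2*p^2 - 11*p + 12) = (p - 1)*(p + 1)*(p + 4)*(p^2 - p - 12) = (p - 1)*(p + 1)*(p + 3)*(p + 4)*(p - 4)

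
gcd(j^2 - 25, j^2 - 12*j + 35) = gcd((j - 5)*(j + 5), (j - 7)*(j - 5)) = j - 5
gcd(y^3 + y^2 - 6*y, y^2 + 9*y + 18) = y + 3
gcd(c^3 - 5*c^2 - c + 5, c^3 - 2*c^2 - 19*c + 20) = c^2 - 6*c + 5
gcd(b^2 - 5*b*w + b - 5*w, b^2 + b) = b + 1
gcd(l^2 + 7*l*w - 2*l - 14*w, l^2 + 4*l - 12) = l - 2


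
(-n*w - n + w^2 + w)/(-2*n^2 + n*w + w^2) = (w + 1)/(2*n + w)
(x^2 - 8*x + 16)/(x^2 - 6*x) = (x^2 - 8*x + 16)/(x*(x - 6))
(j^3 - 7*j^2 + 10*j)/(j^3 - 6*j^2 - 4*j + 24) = j*(j - 5)/(j^2 - 4*j - 12)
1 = 1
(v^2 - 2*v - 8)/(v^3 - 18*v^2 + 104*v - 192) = (v + 2)/(v^2 - 14*v + 48)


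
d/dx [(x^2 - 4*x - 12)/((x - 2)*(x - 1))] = (x^2 + 28*x - 44)/(x^4 - 6*x^3 + 13*x^2 - 12*x + 4)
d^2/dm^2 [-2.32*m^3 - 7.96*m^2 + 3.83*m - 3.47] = -13.92*m - 15.92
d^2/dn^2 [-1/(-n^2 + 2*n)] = 2*(-n*(n - 2) + 4*(n - 1)^2)/(n^3*(n - 2)^3)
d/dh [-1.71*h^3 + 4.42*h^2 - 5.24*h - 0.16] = -5.13*h^2 + 8.84*h - 5.24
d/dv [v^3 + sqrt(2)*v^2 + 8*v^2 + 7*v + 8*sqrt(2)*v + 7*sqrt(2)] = 3*v^2 + 2*sqrt(2)*v + 16*v + 7 + 8*sqrt(2)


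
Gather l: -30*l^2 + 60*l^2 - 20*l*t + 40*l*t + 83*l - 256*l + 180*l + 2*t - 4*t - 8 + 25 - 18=30*l^2 + l*(20*t + 7) - 2*t - 1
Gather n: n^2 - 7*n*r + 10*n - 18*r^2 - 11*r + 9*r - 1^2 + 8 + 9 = n^2 + n*(10 - 7*r) - 18*r^2 - 2*r + 16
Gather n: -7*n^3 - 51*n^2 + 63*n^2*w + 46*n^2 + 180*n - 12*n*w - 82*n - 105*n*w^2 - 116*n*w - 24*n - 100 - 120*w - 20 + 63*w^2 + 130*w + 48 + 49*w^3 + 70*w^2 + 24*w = -7*n^3 + n^2*(63*w - 5) + n*(-105*w^2 - 128*w + 74) + 49*w^3 + 133*w^2 + 34*w - 72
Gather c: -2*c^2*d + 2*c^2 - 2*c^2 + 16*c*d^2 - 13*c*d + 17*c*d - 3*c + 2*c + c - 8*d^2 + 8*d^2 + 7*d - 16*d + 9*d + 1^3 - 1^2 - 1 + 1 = -2*c^2*d + c*(16*d^2 + 4*d)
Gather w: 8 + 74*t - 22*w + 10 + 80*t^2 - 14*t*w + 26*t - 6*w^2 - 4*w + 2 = 80*t^2 + 100*t - 6*w^2 + w*(-14*t - 26) + 20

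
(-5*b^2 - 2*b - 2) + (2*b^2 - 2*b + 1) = -3*b^2 - 4*b - 1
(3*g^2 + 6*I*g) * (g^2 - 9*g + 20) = 3*g^4 - 27*g^3 + 6*I*g^3 + 60*g^2 - 54*I*g^2 + 120*I*g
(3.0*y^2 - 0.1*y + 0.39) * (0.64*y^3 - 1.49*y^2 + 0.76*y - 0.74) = 1.92*y^5 - 4.534*y^4 + 2.6786*y^3 - 2.8771*y^2 + 0.3704*y - 0.2886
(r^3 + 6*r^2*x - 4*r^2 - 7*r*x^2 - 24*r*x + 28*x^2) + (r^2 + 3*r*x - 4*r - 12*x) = r^3 + 6*r^2*x - 3*r^2 - 7*r*x^2 - 21*r*x - 4*r + 28*x^2 - 12*x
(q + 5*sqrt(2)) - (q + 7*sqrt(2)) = -2*sqrt(2)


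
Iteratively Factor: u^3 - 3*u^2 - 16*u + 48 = (u - 4)*(u^2 + u - 12) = (u - 4)*(u - 3)*(u + 4)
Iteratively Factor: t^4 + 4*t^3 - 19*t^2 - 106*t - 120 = (t + 2)*(t^3 + 2*t^2 - 23*t - 60) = (t + 2)*(t + 3)*(t^2 - t - 20) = (t + 2)*(t + 3)*(t + 4)*(t - 5)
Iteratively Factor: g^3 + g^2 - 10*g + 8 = (g - 1)*(g^2 + 2*g - 8) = (g - 2)*(g - 1)*(g + 4)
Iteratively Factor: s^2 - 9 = (s - 3)*(s + 3)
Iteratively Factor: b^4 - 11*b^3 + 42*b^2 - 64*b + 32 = (b - 4)*(b^3 - 7*b^2 + 14*b - 8) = (b - 4)*(b - 1)*(b^2 - 6*b + 8) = (b - 4)*(b - 2)*(b - 1)*(b - 4)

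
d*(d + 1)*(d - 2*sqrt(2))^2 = d^4 - 4*sqrt(2)*d^3 + d^3 - 4*sqrt(2)*d^2 + 8*d^2 + 8*d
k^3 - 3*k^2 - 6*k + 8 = (k - 4)*(k - 1)*(k + 2)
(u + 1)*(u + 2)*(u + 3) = u^3 + 6*u^2 + 11*u + 6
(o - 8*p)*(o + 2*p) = o^2 - 6*o*p - 16*p^2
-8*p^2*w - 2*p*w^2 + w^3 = w*(-4*p + w)*(2*p + w)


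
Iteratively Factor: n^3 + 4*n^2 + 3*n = (n + 3)*(n^2 + n) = (n + 1)*(n + 3)*(n)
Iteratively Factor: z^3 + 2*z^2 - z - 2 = (z - 1)*(z^2 + 3*z + 2) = (z - 1)*(z + 1)*(z + 2)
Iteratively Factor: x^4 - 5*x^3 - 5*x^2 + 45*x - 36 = (x - 4)*(x^3 - x^2 - 9*x + 9) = (x - 4)*(x - 1)*(x^2 - 9) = (x - 4)*(x - 3)*(x - 1)*(x + 3)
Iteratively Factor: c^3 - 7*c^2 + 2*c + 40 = (c + 2)*(c^2 - 9*c + 20) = (c - 5)*(c + 2)*(c - 4)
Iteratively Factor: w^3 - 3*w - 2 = (w + 1)*(w^2 - w - 2) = (w - 2)*(w + 1)*(w + 1)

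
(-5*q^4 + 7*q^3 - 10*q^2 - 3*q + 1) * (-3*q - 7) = 15*q^5 + 14*q^4 - 19*q^3 + 79*q^2 + 18*q - 7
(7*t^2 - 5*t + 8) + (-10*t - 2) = 7*t^2 - 15*t + 6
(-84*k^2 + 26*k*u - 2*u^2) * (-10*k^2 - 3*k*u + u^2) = 840*k^4 - 8*k^3*u - 142*k^2*u^2 + 32*k*u^3 - 2*u^4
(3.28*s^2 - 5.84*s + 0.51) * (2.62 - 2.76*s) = -9.0528*s^3 + 24.712*s^2 - 16.7084*s + 1.3362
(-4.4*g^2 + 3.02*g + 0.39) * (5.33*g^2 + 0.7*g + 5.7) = -23.452*g^4 + 13.0166*g^3 - 20.8873*g^2 + 17.487*g + 2.223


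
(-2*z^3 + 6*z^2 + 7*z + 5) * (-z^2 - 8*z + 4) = 2*z^5 + 10*z^4 - 63*z^3 - 37*z^2 - 12*z + 20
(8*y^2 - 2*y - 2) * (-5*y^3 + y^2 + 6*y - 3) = -40*y^5 + 18*y^4 + 56*y^3 - 38*y^2 - 6*y + 6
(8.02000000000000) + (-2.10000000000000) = 5.92000000000000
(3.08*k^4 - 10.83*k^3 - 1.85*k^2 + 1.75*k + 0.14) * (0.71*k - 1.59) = 2.1868*k^5 - 12.5865*k^4 + 15.9062*k^3 + 4.184*k^2 - 2.6831*k - 0.2226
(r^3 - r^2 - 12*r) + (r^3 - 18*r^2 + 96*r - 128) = 2*r^3 - 19*r^2 + 84*r - 128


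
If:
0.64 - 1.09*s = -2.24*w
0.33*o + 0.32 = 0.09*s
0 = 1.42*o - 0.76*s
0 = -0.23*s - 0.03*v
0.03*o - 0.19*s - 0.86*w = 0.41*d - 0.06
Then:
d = 6.08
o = -1.98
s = -3.69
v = 28.32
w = -2.08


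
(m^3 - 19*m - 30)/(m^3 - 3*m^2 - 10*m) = (m + 3)/m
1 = 1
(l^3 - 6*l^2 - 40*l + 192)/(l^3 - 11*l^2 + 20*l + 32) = (l + 6)/(l + 1)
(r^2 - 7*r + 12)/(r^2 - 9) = (r - 4)/(r + 3)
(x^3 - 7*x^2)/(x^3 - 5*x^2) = (x - 7)/(x - 5)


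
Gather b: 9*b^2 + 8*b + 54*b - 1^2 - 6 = 9*b^2 + 62*b - 7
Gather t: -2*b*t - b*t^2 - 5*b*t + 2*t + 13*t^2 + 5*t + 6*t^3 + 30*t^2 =6*t^3 + t^2*(43 - b) + t*(7 - 7*b)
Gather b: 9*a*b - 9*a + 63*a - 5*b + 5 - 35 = 54*a + b*(9*a - 5) - 30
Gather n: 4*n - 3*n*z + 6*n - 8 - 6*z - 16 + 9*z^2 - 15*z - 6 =n*(10 - 3*z) + 9*z^2 - 21*z - 30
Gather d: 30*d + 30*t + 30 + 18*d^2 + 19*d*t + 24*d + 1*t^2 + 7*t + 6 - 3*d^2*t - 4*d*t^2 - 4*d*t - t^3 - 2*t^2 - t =d^2*(18 - 3*t) + d*(-4*t^2 + 15*t + 54) - t^3 - t^2 + 36*t + 36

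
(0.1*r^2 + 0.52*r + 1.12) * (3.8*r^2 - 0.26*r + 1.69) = 0.38*r^4 + 1.95*r^3 + 4.2898*r^2 + 0.5876*r + 1.8928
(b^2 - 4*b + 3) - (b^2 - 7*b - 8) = 3*b + 11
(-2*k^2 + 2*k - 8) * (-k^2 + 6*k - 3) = 2*k^4 - 14*k^3 + 26*k^2 - 54*k + 24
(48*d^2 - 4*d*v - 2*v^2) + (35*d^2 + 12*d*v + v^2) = 83*d^2 + 8*d*v - v^2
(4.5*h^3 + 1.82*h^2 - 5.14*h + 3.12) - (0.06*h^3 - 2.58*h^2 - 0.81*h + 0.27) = 4.44*h^3 + 4.4*h^2 - 4.33*h + 2.85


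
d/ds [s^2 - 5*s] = 2*s - 5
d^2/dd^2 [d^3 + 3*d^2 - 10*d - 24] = 6*d + 6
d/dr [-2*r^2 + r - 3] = 1 - 4*r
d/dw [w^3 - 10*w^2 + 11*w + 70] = 3*w^2 - 20*w + 11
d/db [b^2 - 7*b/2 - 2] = 2*b - 7/2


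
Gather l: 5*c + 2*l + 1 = 5*c + 2*l + 1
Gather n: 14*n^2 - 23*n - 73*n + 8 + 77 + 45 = 14*n^2 - 96*n + 130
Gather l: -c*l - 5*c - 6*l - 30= -5*c + l*(-c - 6) - 30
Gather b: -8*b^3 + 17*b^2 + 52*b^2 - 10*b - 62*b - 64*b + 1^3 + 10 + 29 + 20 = -8*b^3 + 69*b^2 - 136*b + 60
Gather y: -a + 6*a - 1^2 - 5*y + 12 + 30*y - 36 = 5*a + 25*y - 25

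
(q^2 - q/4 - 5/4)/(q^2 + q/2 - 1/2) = (4*q - 5)/(2*(2*q - 1))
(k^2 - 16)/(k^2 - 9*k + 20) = (k + 4)/(k - 5)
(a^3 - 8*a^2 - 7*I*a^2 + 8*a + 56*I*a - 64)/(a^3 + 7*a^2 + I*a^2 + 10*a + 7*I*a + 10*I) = (a^2 - 8*a*(1 + I) + 64*I)/(a^2 + 7*a + 10)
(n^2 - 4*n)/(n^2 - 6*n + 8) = n/(n - 2)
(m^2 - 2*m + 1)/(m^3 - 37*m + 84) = (m^2 - 2*m + 1)/(m^3 - 37*m + 84)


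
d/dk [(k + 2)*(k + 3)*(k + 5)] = 3*k^2 + 20*k + 31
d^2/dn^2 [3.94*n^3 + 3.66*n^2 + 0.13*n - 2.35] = 23.64*n + 7.32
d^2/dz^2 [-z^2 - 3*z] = -2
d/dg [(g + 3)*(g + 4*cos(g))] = g - (g + 3)*(4*sin(g) - 1) + 4*cos(g)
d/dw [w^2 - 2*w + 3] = 2*w - 2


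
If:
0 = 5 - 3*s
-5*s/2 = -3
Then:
No Solution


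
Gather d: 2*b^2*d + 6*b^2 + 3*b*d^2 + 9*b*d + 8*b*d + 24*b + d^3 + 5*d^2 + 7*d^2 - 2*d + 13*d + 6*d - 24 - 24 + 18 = 6*b^2 + 24*b + d^3 + d^2*(3*b + 12) + d*(2*b^2 + 17*b + 17) - 30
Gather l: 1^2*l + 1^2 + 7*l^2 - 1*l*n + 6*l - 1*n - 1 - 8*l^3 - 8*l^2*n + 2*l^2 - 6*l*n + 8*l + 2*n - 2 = -8*l^3 + l^2*(9 - 8*n) + l*(15 - 7*n) + n - 2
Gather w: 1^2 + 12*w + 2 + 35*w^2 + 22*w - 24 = 35*w^2 + 34*w - 21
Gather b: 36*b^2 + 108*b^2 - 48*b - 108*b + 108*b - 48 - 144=144*b^2 - 48*b - 192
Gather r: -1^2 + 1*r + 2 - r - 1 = 0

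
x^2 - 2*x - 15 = (x - 5)*(x + 3)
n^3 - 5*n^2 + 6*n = n*(n - 3)*(n - 2)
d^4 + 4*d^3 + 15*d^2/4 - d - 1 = (d - 1/2)*(d + 1/2)*(d + 2)^2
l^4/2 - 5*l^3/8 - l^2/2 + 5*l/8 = l*(l/2 + 1/2)*(l - 5/4)*(l - 1)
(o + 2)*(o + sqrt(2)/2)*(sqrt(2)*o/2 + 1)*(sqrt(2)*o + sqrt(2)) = o^4 + 3*sqrt(2)*o^3/2 + 3*o^3 + 3*o^2 + 9*sqrt(2)*o^2/2 + 3*o + 3*sqrt(2)*o + 2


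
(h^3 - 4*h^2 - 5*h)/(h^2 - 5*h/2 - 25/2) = 2*h*(h + 1)/(2*h + 5)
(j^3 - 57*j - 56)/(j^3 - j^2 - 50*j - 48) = (j + 7)/(j + 6)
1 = 1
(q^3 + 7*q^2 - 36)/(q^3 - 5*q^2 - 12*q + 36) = (q + 6)/(q - 6)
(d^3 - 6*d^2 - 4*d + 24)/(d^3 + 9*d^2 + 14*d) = (d^2 - 8*d + 12)/(d*(d + 7))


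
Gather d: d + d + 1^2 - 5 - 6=2*d - 10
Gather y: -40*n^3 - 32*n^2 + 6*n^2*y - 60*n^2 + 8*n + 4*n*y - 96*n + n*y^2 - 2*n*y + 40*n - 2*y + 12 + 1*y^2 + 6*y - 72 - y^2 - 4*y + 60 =-40*n^3 - 92*n^2 + n*y^2 - 48*n + y*(6*n^2 + 2*n)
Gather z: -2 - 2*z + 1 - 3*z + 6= 5 - 5*z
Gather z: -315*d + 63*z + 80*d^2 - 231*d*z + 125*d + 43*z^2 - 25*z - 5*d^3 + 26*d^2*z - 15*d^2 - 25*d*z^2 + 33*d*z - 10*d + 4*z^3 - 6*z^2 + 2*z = -5*d^3 + 65*d^2 - 200*d + 4*z^3 + z^2*(37 - 25*d) + z*(26*d^2 - 198*d + 40)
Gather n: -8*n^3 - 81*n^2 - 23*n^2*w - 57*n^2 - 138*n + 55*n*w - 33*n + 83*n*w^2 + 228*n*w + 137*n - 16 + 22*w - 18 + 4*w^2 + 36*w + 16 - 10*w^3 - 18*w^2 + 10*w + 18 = -8*n^3 + n^2*(-23*w - 138) + n*(83*w^2 + 283*w - 34) - 10*w^3 - 14*w^2 + 68*w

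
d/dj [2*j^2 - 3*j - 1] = 4*j - 3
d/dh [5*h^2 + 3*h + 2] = 10*h + 3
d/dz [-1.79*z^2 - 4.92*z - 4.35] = -3.58*z - 4.92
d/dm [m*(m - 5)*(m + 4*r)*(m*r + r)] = 2*r*(2*m^3 + 6*m^2*r - 6*m^2 - 16*m*r - 5*m - 10*r)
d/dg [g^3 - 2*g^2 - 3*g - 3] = 3*g^2 - 4*g - 3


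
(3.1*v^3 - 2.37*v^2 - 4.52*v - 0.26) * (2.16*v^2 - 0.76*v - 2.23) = 6.696*v^5 - 7.4752*v^4 - 14.875*v^3 + 8.1587*v^2 + 10.2772*v + 0.5798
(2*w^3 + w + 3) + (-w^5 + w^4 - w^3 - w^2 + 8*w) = -w^5 + w^4 + w^3 - w^2 + 9*w + 3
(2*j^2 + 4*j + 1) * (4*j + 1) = 8*j^3 + 18*j^2 + 8*j + 1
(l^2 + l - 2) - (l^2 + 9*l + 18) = -8*l - 20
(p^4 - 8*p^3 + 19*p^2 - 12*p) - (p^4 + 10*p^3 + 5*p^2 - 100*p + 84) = -18*p^3 + 14*p^2 + 88*p - 84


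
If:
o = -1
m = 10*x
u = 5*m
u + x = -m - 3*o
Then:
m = 30/61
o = -1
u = 150/61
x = 3/61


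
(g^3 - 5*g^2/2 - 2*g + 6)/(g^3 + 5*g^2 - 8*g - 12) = (g^2 - g/2 - 3)/(g^2 + 7*g + 6)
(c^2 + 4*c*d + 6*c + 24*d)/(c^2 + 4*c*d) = (c + 6)/c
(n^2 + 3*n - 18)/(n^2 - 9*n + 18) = (n + 6)/(n - 6)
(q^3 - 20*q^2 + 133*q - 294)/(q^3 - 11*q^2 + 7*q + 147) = (q - 6)/(q + 3)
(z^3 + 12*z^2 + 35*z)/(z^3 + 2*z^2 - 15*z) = (z + 7)/(z - 3)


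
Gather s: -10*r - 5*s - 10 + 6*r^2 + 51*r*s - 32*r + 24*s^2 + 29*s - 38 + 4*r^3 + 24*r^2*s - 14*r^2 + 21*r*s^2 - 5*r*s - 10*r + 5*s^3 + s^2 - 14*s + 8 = 4*r^3 - 8*r^2 - 52*r + 5*s^3 + s^2*(21*r + 25) + s*(24*r^2 + 46*r + 10) - 40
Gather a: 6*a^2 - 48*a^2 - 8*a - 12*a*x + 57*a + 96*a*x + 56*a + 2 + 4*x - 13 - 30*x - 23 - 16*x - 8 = -42*a^2 + a*(84*x + 105) - 42*x - 42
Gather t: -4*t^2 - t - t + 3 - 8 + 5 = -4*t^2 - 2*t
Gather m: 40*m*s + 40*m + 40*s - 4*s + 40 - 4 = m*(40*s + 40) + 36*s + 36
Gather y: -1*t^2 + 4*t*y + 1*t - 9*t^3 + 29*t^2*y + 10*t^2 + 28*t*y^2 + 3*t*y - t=-9*t^3 + 9*t^2 + 28*t*y^2 + y*(29*t^2 + 7*t)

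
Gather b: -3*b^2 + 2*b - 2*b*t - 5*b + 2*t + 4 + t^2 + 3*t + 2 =-3*b^2 + b*(-2*t - 3) + t^2 + 5*t + 6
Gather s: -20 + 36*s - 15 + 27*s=63*s - 35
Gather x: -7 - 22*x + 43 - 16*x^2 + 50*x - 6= -16*x^2 + 28*x + 30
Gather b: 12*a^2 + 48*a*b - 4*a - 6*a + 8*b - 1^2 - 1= 12*a^2 - 10*a + b*(48*a + 8) - 2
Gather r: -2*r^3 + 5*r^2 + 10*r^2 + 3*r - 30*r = -2*r^3 + 15*r^2 - 27*r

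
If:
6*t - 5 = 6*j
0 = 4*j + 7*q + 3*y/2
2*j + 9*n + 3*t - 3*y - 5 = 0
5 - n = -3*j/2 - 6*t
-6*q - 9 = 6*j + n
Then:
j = -37/42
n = 95/28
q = -199/168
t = -1/21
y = 1985/252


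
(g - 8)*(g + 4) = g^2 - 4*g - 32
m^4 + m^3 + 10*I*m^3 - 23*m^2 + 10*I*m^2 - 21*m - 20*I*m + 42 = (m - 1)*(m + 2)*(m + 3*I)*(m + 7*I)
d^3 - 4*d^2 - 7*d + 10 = (d - 5)*(d - 1)*(d + 2)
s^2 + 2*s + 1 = (s + 1)^2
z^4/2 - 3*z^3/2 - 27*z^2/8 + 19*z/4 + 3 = (z/2 + 1)*(z - 4)*(z - 3/2)*(z + 1/2)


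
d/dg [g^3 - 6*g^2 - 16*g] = 3*g^2 - 12*g - 16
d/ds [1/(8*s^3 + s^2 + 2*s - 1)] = 2*(-12*s^2 - s - 1)/(8*s^3 + s^2 + 2*s - 1)^2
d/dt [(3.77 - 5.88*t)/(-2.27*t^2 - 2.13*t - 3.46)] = (-13.3476*t^2 + 17.1158*t + 28.3749)/(5.1529*t^4 + 9.6702*t^3 + 20.2453*t^2 + 14.7396*t + 11.9716)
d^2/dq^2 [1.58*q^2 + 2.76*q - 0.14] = 3.16000000000000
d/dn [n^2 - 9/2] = 2*n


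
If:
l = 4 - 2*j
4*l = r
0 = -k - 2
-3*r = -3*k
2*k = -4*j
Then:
No Solution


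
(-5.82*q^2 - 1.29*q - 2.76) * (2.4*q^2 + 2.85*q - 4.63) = -13.968*q^4 - 19.683*q^3 + 16.6461*q^2 - 1.8933*q + 12.7788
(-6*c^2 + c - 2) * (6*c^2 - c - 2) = -36*c^4 + 12*c^3 - c^2 + 4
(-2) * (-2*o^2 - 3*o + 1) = 4*o^2 + 6*o - 2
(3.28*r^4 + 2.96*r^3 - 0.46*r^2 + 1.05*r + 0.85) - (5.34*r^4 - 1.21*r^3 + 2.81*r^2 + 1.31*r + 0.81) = -2.06*r^4 + 4.17*r^3 - 3.27*r^2 - 0.26*r + 0.0399999999999999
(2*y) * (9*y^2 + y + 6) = 18*y^3 + 2*y^2 + 12*y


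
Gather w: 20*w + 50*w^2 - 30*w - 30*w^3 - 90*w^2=-30*w^3 - 40*w^2 - 10*w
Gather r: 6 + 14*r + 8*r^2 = 8*r^2 + 14*r + 6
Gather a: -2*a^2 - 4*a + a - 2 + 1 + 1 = -2*a^2 - 3*a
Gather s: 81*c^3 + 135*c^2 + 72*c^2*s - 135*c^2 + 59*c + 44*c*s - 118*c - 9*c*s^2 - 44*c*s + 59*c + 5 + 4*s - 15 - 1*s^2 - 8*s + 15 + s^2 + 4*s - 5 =81*c^3 + 72*c^2*s - 9*c*s^2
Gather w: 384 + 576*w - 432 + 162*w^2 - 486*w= 162*w^2 + 90*w - 48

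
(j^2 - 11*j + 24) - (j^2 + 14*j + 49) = -25*j - 25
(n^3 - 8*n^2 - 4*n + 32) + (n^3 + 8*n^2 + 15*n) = 2*n^3 + 11*n + 32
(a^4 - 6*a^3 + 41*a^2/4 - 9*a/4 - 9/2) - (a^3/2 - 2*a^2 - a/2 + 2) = a^4 - 13*a^3/2 + 49*a^2/4 - 7*a/4 - 13/2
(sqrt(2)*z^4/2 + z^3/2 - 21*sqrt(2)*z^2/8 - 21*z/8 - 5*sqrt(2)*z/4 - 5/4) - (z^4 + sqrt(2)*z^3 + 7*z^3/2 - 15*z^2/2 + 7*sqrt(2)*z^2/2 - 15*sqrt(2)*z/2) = -z^4 + sqrt(2)*z^4/2 - 3*z^3 - sqrt(2)*z^3 - 49*sqrt(2)*z^2/8 + 15*z^2/2 - 21*z/8 + 25*sqrt(2)*z/4 - 5/4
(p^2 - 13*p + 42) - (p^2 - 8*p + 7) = 35 - 5*p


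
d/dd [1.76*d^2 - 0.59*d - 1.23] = 3.52*d - 0.59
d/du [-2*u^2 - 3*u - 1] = -4*u - 3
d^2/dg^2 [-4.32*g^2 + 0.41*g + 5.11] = -8.64000000000000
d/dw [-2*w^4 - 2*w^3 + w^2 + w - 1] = -8*w^3 - 6*w^2 + 2*w + 1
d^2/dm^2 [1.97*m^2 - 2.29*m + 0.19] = 3.94000000000000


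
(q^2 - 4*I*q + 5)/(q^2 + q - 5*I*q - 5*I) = (q + I)/(q + 1)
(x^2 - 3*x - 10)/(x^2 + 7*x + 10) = (x - 5)/(x + 5)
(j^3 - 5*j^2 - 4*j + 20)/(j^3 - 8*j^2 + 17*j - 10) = (j + 2)/(j - 1)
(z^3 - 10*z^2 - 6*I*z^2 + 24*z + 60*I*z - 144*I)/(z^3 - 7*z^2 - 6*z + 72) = (z - 6*I)/(z + 3)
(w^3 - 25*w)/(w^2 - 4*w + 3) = w*(w^2 - 25)/(w^2 - 4*w + 3)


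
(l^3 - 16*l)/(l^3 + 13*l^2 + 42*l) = (l^2 - 16)/(l^2 + 13*l + 42)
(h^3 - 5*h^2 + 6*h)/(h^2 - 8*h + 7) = h*(h^2 - 5*h + 6)/(h^2 - 8*h + 7)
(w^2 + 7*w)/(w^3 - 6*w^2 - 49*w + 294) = w/(w^2 - 13*w + 42)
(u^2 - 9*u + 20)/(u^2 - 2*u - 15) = (u - 4)/(u + 3)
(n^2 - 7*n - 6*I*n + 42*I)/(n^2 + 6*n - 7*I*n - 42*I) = (n^2 - n*(7 + 6*I) + 42*I)/(n^2 + n*(6 - 7*I) - 42*I)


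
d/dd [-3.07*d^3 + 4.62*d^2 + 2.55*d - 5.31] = -9.21*d^2 + 9.24*d + 2.55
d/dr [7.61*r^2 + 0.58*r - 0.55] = 15.22*r + 0.58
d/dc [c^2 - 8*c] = 2*c - 8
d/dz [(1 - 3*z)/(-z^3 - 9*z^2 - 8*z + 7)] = (-6*z^3 - 24*z^2 + 18*z - 13)/(z^6 + 18*z^5 + 97*z^4 + 130*z^3 - 62*z^2 - 112*z + 49)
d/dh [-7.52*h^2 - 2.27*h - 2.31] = -15.04*h - 2.27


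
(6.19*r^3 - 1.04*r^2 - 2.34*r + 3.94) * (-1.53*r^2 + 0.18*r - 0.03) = -9.4707*r^5 + 2.7054*r^4 + 3.2073*r^3 - 6.4182*r^2 + 0.7794*r - 0.1182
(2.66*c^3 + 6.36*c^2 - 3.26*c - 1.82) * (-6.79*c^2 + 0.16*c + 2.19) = -18.0614*c^5 - 42.7588*c^4 + 28.9784*c^3 + 25.7646*c^2 - 7.4306*c - 3.9858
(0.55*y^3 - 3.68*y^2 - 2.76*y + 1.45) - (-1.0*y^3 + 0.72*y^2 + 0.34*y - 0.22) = 1.55*y^3 - 4.4*y^2 - 3.1*y + 1.67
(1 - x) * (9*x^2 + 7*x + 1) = -9*x^3 + 2*x^2 + 6*x + 1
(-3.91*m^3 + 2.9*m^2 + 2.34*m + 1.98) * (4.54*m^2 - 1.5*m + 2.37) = -17.7514*m^5 + 19.031*m^4 - 2.9931*m^3 + 12.3522*m^2 + 2.5758*m + 4.6926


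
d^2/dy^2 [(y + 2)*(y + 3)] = 2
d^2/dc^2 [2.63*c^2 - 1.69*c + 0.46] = 5.26000000000000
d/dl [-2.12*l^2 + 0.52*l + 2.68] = 0.52 - 4.24*l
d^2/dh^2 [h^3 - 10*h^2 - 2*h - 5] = 6*h - 20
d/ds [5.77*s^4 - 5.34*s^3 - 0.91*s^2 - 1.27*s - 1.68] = 23.08*s^3 - 16.02*s^2 - 1.82*s - 1.27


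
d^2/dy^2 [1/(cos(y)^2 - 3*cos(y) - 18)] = (4*sin(y)^4 - 83*sin(y)^2 - 171*cos(y)/4 - 9*cos(3*y)/4 + 25)/(sin(y)^2 + 3*cos(y) + 17)^3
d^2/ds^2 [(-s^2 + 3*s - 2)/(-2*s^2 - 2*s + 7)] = 2*(-16*s^3 + 66*s^2 - 102*s + 43)/(8*s^6 + 24*s^5 - 60*s^4 - 160*s^3 + 210*s^2 + 294*s - 343)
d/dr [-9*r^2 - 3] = -18*r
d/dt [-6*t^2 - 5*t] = -12*t - 5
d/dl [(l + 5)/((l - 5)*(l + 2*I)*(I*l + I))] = I*((l - 5)*(l + 1)*(l + 5) - (l - 5)*(l + 1)*(l + 2*I) + (l - 5)*(l + 5)*(l + 2*I) + (l + 1)*(l + 5)*(l + 2*I))/((l - 5)^2*(l + 1)^2*(l + 2*I)^2)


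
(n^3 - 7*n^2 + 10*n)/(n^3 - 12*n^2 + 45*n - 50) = n/(n - 5)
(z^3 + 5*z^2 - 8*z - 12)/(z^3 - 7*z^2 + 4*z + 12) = (z + 6)/(z - 6)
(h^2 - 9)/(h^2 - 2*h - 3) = (h + 3)/(h + 1)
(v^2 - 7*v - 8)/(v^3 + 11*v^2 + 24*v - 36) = (v^2 - 7*v - 8)/(v^3 + 11*v^2 + 24*v - 36)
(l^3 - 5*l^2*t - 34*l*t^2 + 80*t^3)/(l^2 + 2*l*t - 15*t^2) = (-l^2 + 10*l*t - 16*t^2)/(-l + 3*t)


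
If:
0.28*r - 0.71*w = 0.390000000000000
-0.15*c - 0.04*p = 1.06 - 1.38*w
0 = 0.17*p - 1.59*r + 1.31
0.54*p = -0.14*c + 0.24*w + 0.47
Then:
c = -8.76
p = 3.10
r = 1.16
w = -0.09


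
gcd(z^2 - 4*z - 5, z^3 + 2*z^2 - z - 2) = z + 1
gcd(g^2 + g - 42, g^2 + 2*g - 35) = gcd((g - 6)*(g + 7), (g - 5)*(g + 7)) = g + 7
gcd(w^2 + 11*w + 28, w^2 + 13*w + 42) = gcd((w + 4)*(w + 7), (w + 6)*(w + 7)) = w + 7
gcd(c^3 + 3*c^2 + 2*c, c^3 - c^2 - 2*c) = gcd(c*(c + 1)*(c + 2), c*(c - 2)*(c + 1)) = c^2 + c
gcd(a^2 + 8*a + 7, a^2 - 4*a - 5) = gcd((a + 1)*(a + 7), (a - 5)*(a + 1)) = a + 1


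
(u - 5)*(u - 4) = u^2 - 9*u + 20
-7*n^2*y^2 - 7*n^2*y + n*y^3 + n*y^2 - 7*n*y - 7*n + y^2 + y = (-7*n + y)*(y + 1)*(n*y + 1)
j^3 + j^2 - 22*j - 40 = (j - 5)*(j + 2)*(j + 4)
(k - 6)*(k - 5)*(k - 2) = k^3 - 13*k^2 + 52*k - 60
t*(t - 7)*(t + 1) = t^3 - 6*t^2 - 7*t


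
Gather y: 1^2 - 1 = 0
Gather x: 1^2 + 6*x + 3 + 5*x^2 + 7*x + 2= 5*x^2 + 13*x + 6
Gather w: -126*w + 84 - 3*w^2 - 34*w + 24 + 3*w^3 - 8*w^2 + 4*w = 3*w^3 - 11*w^2 - 156*w + 108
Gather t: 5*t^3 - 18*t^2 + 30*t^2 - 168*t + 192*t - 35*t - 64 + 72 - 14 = 5*t^3 + 12*t^2 - 11*t - 6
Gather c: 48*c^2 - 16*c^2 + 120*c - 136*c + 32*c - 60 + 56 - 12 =32*c^2 + 16*c - 16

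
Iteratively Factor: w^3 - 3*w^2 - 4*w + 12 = (w - 2)*(w^2 - w - 6) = (w - 3)*(w - 2)*(w + 2)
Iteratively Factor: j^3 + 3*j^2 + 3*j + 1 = (j + 1)*(j^2 + 2*j + 1) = (j + 1)^2*(j + 1)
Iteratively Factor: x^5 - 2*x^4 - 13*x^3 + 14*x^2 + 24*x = (x - 2)*(x^4 - 13*x^2 - 12*x) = (x - 4)*(x - 2)*(x^3 + 4*x^2 + 3*x) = (x - 4)*(x - 2)*(x + 1)*(x^2 + 3*x) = (x - 4)*(x - 2)*(x + 1)*(x + 3)*(x)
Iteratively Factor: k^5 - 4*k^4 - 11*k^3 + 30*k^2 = (k)*(k^4 - 4*k^3 - 11*k^2 + 30*k) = k*(k - 5)*(k^3 + k^2 - 6*k) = k*(k - 5)*(k - 2)*(k^2 + 3*k) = k^2*(k - 5)*(k - 2)*(k + 3)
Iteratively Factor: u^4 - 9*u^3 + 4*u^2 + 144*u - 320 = (u - 4)*(u^3 - 5*u^2 - 16*u + 80) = (u - 4)^2*(u^2 - u - 20) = (u - 4)^2*(u + 4)*(u - 5)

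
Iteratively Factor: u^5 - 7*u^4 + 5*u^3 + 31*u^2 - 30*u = (u)*(u^4 - 7*u^3 + 5*u^2 + 31*u - 30) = u*(u + 2)*(u^3 - 9*u^2 + 23*u - 15) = u*(u - 5)*(u + 2)*(u^2 - 4*u + 3) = u*(u - 5)*(u - 3)*(u + 2)*(u - 1)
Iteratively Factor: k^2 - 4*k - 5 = (k - 5)*(k + 1)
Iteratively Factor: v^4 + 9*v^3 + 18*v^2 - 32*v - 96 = (v - 2)*(v^3 + 11*v^2 + 40*v + 48) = (v - 2)*(v + 4)*(v^2 + 7*v + 12) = (v - 2)*(v + 4)^2*(v + 3)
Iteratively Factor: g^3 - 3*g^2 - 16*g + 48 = (g - 4)*(g^2 + g - 12) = (g - 4)*(g - 3)*(g + 4)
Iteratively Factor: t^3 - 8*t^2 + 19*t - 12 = (t - 1)*(t^2 - 7*t + 12) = (t - 3)*(t - 1)*(t - 4)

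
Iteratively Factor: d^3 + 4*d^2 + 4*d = (d + 2)*(d^2 + 2*d) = d*(d + 2)*(d + 2)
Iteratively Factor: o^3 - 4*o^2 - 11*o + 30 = (o - 5)*(o^2 + o - 6) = (o - 5)*(o + 3)*(o - 2)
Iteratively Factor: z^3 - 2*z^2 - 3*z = (z + 1)*(z^2 - 3*z) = z*(z + 1)*(z - 3)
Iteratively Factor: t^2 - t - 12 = (t - 4)*(t + 3)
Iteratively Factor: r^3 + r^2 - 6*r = (r - 2)*(r^2 + 3*r) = r*(r - 2)*(r + 3)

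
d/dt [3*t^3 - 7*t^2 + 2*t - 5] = 9*t^2 - 14*t + 2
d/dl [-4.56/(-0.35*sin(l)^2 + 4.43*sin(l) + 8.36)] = (20.2008 - 3.192*sin(l))*cos(l)/(-0.35*sin(l)^2 + 4.43*sin(l) + 8.36)^2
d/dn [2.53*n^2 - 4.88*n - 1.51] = 5.06*n - 4.88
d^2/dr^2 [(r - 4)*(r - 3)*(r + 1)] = 6*r - 12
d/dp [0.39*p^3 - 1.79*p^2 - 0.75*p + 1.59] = 1.17*p^2 - 3.58*p - 0.75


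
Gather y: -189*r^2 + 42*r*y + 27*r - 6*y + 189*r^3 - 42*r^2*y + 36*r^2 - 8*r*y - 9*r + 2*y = 189*r^3 - 153*r^2 + 18*r + y*(-42*r^2 + 34*r - 4)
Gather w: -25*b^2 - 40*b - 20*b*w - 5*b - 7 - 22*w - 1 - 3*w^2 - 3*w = -25*b^2 - 45*b - 3*w^2 + w*(-20*b - 25) - 8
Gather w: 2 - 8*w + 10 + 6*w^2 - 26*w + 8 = 6*w^2 - 34*w + 20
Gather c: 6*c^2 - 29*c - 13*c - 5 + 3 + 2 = 6*c^2 - 42*c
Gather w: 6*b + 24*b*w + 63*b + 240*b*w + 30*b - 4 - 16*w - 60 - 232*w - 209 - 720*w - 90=99*b + w*(264*b - 968) - 363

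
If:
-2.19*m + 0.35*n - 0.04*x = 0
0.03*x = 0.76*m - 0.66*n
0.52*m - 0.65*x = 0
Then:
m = 0.00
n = 0.00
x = 0.00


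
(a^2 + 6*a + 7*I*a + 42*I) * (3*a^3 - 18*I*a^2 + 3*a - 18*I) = 3*a^5 + 18*a^4 + 3*I*a^4 + 129*a^3 + 18*I*a^3 + 774*a^2 + 3*I*a^2 + 126*a + 18*I*a + 756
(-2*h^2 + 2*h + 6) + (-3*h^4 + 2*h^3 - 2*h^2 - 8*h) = -3*h^4 + 2*h^3 - 4*h^2 - 6*h + 6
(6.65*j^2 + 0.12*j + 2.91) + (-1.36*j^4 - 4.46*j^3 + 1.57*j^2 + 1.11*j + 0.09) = -1.36*j^4 - 4.46*j^3 + 8.22*j^2 + 1.23*j + 3.0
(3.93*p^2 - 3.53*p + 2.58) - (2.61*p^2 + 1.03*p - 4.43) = 1.32*p^2 - 4.56*p + 7.01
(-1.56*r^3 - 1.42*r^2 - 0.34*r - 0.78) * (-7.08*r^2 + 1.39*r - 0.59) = 11.0448*r^5 + 7.8852*r^4 + 1.3538*r^3 + 5.8876*r^2 - 0.8836*r + 0.4602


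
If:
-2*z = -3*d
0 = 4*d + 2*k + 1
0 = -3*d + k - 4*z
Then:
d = -1/22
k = -9/22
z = -3/44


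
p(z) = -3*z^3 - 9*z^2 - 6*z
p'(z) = -9*z^2 - 18*z - 6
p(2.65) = -134.93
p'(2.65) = -116.90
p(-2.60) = 7.49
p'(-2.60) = -20.04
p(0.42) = -4.33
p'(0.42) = -15.15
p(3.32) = -228.90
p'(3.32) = -164.96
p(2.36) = -103.72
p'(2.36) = -98.61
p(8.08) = -2218.60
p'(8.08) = -739.02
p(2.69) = -139.66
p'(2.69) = -119.54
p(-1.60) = -1.15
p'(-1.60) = -0.24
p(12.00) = -6552.00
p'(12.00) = -1518.00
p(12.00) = -6552.00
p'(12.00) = -1518.00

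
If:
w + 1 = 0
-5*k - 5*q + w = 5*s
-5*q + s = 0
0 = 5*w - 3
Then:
No Solution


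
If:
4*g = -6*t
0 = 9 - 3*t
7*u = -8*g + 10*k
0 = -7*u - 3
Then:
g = -9/2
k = -39/10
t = 3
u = -3/7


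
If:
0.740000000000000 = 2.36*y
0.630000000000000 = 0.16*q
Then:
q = 3.94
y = 0.31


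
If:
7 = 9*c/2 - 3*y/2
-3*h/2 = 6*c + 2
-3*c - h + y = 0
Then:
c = 5/6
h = -14/3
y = -13/6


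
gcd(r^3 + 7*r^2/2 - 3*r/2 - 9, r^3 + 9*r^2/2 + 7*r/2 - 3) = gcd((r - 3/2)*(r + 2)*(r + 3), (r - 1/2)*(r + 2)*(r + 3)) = r^2 + 5*r + 6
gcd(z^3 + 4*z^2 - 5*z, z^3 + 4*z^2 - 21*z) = z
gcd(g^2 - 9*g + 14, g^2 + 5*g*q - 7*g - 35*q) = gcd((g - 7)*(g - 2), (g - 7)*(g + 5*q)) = g - 7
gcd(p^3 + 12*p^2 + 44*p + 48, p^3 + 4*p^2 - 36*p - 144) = p^2 + 10*p + 24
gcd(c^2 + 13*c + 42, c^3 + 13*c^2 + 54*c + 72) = c + 6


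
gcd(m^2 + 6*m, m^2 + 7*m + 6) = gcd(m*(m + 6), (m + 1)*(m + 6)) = m + 6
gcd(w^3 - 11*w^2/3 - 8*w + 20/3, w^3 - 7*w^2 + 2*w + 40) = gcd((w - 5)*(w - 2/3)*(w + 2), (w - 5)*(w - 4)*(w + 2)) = w^2 - 3*w - 10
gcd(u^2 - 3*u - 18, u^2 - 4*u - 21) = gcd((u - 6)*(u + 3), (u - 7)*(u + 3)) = u + 3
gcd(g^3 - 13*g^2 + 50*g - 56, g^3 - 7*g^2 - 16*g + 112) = g^2 - 11*g + 28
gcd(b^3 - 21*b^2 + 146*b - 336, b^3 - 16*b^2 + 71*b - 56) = b^2 - 15*b + 56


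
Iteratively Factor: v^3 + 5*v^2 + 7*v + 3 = (v + 1)*(v^2 + 4*v + 3) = (v + 1)^2*(v + 3)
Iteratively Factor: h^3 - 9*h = (h)*(h^2 - 9) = h*(h + 3)*(h - 3)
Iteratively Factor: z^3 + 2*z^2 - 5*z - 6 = (z - 2)*(z^2 + 4*z + 3) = (z - 2)*(z + 3)*(z + 1)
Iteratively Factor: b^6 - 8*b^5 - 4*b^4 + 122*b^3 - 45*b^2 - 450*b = (b - 5)*(b^5 - 3*b^4 - 19*b^3 + 27*b^2 + 90*b) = (b - 5)*(b + 2)*(b^4 - 5*b^3 - 9*b^2 + 45*b) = (b - 5)*(b - 3)*(b + 2)*(b^3 - 2*b^2 - 15*b) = b*(b - 5)*(b - 3)*(b + 2)*(b^2 - 2*b - 15) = b*(b - 5)^2*(b - 3)*(b + 2)*(b + 3)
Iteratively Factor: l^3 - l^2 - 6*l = (l + 2)*(l^2 - 3*l) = (l - 3)*(l + 2)*(l)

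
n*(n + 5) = n^2 + 5*n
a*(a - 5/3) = a^2 - 5*a/3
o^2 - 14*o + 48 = (o - 8)*(o - 6)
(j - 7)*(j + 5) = j^2 - 2*j - 35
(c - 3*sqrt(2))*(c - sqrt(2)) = c^2 - 4*sqrt(2)*c + 6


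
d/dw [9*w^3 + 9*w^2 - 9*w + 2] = 27*w^2 + 18*w - 9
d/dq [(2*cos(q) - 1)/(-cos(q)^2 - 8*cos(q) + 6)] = 2*(sin(q)^2 + cos(q) - 3)*sin(q)/(cos(q)^2 + 8*cos(q) - 6)^2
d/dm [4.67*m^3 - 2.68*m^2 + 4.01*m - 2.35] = 14.01*m^2 - 5.36*m + 4.01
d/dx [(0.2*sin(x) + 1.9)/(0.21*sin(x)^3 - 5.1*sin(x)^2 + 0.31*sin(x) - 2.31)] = (-0.084*sin(x)^3 - 0.177*sin(x)^2 + 19.38*sin(x) - 1.051)*cos(x)/(0.0441*sin(x)^6 - 2.142*sin(x)^5 + 26.1402*sin(x)^4 - 4.1322*sin(x)^3 + 23.6581*sin(x)^2 - 1.4322*sin(x) + 5.3361)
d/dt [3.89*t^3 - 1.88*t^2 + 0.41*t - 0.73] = 11.67*t^2 - 3.76*t + 0.41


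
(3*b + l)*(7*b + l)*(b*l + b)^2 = 21*b^4*l^2 + 42*b^4*l + 21*b^4 + 10*b^3*l^3 + 20*b^3*l^2 + 10*b^3*l + b^2*l^4 + 2*b^2*l^3 + b^2*l^2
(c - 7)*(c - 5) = c^2 - 12*c + 35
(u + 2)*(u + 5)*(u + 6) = u^3 + 13*u^2 + 52*u + 60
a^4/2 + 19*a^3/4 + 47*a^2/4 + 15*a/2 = a*(a/2 + 1/2)*(a + 5/2)*(a + 6)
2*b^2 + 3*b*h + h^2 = (b + h)*(2*b + h)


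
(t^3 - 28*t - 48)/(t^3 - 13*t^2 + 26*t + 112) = (t^2 - 2*t - 24)/(t^2 - 15*t + 56)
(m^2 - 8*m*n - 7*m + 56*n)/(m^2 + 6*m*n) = (m^2 - 8*m*n - 7*m + 56*n)/(m*(m + 6*n))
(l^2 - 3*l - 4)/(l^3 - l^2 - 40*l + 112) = (l + 1)/(l^2 + 3*l - 28)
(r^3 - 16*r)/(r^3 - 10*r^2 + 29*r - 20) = r*(r + 4)/(r^2 - 6*r + 5)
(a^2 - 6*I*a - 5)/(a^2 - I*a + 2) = (a^2 - 6*I*a - 5)/(a^2 - I*a + 2)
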